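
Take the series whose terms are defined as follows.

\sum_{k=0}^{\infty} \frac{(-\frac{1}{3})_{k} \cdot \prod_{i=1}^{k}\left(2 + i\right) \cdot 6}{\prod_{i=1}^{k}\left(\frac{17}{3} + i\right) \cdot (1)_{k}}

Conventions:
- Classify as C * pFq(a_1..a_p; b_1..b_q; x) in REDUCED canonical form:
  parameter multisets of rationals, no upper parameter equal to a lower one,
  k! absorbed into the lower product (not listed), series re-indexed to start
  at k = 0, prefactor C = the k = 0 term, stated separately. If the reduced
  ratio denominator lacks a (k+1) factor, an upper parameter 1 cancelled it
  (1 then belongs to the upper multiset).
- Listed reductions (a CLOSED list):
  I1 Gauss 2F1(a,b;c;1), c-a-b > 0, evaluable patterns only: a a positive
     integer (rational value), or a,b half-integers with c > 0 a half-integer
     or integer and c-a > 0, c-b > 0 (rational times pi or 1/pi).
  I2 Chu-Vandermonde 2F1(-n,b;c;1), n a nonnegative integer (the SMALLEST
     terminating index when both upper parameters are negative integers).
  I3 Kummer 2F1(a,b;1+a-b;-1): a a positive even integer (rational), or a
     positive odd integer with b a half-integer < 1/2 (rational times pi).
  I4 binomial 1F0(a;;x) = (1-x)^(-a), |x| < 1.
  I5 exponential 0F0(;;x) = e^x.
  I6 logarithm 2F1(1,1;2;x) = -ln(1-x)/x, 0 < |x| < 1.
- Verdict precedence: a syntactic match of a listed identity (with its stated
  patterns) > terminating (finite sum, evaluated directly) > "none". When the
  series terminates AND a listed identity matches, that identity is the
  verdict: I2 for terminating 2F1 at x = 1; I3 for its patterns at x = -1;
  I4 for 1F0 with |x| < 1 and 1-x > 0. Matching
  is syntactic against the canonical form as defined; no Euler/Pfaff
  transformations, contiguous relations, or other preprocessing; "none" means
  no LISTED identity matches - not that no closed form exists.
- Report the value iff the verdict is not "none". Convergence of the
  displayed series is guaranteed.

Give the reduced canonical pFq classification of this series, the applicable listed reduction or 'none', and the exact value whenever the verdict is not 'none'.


Key observation: t_0 = 6 here, and the running product (prefactor 6) telescopes to a rising factorial.
Adjacent-term ratio: r(k) = 1 * (k-\frac{1}{3}) (k+3) / [(k+\frac{20}{3}) (k+1)] - poly over poly, x = 1 from leading terms; C = 6 at k = 0.

This is 6 * 2F1(-\frac{1}{3}, 3; \frac{20}{3}; 1) in reduced canonical form. Verdict: this is the Gauss summation I1 (x = 1: the Gamma ratio telescopes since c-a-b = 4 > 0 and a = 3 in Z>0). Exact value: \frac{1309}{270}.


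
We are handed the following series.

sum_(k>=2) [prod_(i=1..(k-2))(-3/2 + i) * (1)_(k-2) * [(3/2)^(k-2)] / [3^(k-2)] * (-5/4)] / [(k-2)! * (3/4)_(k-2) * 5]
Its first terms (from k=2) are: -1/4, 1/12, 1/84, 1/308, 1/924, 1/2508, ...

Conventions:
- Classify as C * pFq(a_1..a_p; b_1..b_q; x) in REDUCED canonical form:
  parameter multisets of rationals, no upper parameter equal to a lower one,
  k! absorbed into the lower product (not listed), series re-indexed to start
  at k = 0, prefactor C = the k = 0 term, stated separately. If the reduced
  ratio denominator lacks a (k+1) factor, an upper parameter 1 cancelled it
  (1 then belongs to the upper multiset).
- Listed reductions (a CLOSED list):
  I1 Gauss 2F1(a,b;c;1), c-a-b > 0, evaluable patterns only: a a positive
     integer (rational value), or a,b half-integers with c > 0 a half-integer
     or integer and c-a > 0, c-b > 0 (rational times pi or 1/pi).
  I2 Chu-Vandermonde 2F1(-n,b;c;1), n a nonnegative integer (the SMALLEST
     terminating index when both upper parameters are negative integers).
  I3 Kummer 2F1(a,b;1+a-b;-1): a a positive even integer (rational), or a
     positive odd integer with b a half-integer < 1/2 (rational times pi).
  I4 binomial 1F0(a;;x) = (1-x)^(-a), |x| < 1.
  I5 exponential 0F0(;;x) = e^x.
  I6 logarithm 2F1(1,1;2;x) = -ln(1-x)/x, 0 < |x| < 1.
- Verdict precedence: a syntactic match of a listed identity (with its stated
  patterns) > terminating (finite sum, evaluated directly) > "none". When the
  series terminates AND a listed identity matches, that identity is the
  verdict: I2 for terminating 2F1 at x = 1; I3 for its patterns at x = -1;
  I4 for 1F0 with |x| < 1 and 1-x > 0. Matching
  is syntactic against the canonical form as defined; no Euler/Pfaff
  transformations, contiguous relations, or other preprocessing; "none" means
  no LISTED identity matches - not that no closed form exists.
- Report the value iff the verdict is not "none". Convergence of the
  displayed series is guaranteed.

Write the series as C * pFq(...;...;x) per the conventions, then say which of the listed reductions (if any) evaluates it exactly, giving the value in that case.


The series (x = 1/2) is 2F1: upper {-1/2, 1}, lower {3/4}, prefactor -1/4. Verdict: none. Every listed pattern misses the 2F1 form at 1/2, upper {-1/2, 1}.

First insight: with t_0 = -1/4, the running product (prefactor -1/4) telescopes to a rising factorial.
Ratio: r(k) = (1/2) * (k-1/2) (k+1) / [(k+3/4) (k+1)] - rational in k. x = (1/2); t_0 = -1/4; negate the roots.


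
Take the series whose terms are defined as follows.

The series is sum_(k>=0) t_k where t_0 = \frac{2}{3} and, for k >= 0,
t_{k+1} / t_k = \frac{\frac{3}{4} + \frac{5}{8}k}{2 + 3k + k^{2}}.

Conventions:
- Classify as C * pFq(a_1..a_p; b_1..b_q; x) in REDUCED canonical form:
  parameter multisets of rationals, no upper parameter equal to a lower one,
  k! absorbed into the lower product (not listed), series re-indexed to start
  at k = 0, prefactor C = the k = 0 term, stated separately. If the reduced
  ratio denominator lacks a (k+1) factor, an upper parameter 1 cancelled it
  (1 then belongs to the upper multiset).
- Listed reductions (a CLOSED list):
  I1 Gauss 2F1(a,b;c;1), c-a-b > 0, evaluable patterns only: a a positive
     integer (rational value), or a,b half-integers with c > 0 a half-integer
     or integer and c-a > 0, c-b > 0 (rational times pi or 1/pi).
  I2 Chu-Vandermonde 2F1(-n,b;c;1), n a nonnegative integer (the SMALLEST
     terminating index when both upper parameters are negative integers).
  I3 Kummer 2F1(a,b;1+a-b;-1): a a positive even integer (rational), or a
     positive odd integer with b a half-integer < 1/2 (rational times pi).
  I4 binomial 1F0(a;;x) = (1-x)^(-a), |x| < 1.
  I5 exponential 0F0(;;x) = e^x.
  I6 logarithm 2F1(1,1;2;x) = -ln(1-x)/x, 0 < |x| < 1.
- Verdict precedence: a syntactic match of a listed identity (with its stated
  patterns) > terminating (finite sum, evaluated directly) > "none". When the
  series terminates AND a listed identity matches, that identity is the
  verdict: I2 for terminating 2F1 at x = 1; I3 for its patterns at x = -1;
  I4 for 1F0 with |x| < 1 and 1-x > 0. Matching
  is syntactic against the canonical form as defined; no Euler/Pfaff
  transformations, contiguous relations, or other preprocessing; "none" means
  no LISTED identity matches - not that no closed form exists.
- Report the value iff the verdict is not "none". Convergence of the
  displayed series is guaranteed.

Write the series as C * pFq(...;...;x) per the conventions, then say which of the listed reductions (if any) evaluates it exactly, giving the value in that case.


Key observation: from the first term \frac{2}{3}: roots of the ratio polynomials (C = 2/3) are the negated parameters.
Adjacent-term ratio: r(k) = \frac{5}{8} * (k+\frac{6}{5}) / [(k+2) (k+1)] - rational in k, leading ratio \frac{5}{8}; with t_0 = \frac{2}{3}, classification follows.

With C = \frac{2}{3}: the canonical form is 1F1(\frac{6}{5}; 2; \frac{5}{8}). Verdict: none. Every listed pattern misses the 1F1 form at \frac{5}{8}, upper {\frac{6}{5}}.


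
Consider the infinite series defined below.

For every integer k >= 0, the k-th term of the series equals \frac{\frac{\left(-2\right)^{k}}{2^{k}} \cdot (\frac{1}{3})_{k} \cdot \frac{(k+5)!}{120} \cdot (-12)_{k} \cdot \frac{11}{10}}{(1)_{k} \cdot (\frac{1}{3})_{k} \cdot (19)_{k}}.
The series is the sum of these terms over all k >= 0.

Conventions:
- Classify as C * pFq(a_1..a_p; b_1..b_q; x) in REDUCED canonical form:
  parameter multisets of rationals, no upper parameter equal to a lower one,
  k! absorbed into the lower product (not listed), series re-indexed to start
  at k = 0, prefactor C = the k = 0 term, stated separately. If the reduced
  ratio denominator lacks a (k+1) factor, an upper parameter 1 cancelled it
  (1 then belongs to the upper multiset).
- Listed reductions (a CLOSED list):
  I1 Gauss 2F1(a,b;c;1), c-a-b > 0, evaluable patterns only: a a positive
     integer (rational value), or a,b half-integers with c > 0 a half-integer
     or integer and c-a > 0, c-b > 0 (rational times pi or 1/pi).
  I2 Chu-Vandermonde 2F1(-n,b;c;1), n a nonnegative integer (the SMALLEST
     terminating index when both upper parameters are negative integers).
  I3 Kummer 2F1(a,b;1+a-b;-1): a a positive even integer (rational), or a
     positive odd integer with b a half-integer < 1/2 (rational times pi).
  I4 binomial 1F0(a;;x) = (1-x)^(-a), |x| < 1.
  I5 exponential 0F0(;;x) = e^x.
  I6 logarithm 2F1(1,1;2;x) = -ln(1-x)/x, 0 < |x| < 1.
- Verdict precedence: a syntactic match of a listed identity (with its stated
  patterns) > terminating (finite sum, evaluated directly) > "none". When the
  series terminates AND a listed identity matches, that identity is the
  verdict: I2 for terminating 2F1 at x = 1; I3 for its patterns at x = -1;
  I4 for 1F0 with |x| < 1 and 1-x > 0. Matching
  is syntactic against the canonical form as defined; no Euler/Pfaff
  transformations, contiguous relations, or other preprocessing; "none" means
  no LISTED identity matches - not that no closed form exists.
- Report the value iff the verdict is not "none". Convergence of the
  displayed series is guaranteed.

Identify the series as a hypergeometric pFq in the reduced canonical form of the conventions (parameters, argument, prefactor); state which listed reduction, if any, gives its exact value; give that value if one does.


Reduced: x = -1, 2F1, upper = {-12, 6}, lower = {19}, C = \frac{11}{10}. Verdict: this is Kummer (I3) (x = -1; c = 19 equals 1+a-b for upper {-12, 6}: listed pattern). Hence: \frac{1122}{25}.

Key step: with t_0 = \frac{11}{10}, (1)_k (prefactor 11/10) is k! itself.
Consecutive-term ratio: r(k) = -1 * (k-12) (k+6) / [(k+19) (k+1)] - poly over poly, x = -1 from leading terms; C = \frac{11}{10} at k = 0.


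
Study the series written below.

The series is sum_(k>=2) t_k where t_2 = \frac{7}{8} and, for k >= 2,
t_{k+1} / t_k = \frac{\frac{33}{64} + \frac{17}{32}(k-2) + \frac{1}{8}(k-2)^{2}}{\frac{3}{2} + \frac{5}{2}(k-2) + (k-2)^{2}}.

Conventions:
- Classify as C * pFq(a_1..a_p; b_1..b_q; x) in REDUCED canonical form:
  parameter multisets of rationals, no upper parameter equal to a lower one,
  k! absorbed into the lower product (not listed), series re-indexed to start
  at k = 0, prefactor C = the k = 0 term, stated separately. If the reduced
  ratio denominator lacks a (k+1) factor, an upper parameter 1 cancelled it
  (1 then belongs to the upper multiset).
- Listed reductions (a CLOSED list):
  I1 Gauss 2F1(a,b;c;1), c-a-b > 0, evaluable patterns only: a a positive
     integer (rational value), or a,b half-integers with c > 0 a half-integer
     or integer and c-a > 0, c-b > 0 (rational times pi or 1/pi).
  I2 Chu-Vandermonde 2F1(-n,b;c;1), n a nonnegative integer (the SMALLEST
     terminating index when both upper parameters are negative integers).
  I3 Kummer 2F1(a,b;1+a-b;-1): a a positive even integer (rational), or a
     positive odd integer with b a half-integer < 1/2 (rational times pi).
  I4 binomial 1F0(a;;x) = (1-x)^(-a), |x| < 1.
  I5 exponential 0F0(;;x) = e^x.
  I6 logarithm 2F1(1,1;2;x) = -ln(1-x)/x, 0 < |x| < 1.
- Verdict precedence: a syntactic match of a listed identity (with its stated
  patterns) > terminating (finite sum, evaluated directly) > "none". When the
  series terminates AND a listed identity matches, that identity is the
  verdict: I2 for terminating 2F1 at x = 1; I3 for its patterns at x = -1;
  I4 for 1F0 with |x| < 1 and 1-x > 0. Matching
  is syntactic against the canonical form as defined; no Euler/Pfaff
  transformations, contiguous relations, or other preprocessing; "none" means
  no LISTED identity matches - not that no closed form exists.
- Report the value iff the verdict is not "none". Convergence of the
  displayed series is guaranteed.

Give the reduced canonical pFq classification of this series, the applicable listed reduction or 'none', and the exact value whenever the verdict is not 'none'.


With C = \frac{7}{8}: the canonical form is 1F0(\frac{11}{4}; -; \frac{1}{8}). Verdict (x = \frac{1}{8}): the I4 binomial reduction applies (the 1F0 binomial series: exponent -11/4, x = \frac{1}{8}). Sum: \frac{7}{8} \cdot \left(\frac{7}{8}\right)^{-\frac{11}{4}}.

The tell: t_0 being \frac{7}{8}, the ratio is unreduced: k + 3/2 divides both sides (prefactor 7/8).
Ratio: r(k) = \frac{1}{8} * (k+\frac{11}{4}) / [(k+1)] - rational in k, leading ratio \frac{1}{8}; with t_0 = \frac{7}{8}, classification follows.


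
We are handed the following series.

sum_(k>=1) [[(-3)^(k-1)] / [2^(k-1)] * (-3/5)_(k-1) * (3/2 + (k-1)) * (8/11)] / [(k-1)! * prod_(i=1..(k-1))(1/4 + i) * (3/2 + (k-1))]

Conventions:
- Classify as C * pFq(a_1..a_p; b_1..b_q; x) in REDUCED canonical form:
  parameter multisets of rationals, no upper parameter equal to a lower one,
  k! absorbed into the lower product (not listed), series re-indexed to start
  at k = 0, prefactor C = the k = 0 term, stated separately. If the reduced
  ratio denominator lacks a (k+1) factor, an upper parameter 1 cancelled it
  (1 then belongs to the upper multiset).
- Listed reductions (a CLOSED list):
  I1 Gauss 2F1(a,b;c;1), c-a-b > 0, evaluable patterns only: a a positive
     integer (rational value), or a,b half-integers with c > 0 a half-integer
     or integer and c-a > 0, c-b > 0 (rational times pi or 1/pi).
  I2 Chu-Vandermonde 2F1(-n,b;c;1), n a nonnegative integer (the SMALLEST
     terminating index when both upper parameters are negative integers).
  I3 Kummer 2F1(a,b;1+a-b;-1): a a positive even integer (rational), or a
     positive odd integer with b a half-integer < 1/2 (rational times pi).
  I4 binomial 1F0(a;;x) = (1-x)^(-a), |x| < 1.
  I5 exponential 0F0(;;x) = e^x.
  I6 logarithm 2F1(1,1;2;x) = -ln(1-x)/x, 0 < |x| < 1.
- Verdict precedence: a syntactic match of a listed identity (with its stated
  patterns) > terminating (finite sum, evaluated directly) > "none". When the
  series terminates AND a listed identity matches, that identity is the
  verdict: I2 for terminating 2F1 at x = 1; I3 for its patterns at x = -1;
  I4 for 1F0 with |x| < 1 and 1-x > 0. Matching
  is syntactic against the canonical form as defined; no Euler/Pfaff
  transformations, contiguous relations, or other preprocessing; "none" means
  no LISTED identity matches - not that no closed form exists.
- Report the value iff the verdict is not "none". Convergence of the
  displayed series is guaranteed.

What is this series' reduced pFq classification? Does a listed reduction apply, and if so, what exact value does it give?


The series (x = -3/2) is 1F1: upper {-3/5}, lower {5/4}, prefactor 8/11. Verdict: none (x = -3/2): each listed identity misses the multisets {-3/5} ; {5/4}.

Key step: from the first term 8/11: the two k-th powers (prefactor 8/11) combine into one argument.
Term ratio: r(k) = (-3/2) * (k-3/5) / [(k+5/4) (k+1)] - poly over poly, x = (-3/2) from leading terms; C = 8/11 at k = 0.


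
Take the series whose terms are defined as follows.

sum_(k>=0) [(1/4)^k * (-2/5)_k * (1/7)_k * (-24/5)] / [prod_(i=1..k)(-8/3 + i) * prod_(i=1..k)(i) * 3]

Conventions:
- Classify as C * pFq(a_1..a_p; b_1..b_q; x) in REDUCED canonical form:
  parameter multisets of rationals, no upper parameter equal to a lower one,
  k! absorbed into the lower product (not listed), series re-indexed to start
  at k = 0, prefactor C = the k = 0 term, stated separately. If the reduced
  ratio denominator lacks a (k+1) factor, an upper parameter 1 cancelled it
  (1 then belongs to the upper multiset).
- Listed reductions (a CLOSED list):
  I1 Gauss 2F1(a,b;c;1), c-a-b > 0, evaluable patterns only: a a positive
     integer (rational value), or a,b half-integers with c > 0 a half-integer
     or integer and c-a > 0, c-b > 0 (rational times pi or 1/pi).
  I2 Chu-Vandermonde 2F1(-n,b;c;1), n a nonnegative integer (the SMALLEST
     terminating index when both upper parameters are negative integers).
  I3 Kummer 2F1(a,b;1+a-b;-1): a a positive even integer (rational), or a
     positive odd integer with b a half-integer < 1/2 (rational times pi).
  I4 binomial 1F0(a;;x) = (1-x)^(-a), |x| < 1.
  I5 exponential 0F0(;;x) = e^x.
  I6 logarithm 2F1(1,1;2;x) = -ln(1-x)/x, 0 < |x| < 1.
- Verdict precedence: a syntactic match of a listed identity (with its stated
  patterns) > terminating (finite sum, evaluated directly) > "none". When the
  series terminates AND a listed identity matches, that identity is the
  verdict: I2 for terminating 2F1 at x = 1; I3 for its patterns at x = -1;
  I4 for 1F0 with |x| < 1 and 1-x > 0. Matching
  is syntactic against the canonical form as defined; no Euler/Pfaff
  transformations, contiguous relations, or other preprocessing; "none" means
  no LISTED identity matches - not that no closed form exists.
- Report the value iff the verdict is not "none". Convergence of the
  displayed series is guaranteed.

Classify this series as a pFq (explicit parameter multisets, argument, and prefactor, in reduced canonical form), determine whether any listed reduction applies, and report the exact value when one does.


x = 1/4 here; the reduced form reads 2F1, upper {-2/5, 1/7}, lower {-5/3}, C = -8/5. Verdict: none - this 2F1 at x = 1/4 matches no listed pattern, and upper {-2/5, 1/7} holds no stopper.

First insight: from the first term -8/5: the constant factors (prefactor -8/5) combine into one prefactor.
Step ratio: r(k) = (1/4) * (k-2/5) (k+1/7) / [(k-5/3) (k+1)] - rational in k. x = (1/4); t_0 = -8/5; negate the roots.


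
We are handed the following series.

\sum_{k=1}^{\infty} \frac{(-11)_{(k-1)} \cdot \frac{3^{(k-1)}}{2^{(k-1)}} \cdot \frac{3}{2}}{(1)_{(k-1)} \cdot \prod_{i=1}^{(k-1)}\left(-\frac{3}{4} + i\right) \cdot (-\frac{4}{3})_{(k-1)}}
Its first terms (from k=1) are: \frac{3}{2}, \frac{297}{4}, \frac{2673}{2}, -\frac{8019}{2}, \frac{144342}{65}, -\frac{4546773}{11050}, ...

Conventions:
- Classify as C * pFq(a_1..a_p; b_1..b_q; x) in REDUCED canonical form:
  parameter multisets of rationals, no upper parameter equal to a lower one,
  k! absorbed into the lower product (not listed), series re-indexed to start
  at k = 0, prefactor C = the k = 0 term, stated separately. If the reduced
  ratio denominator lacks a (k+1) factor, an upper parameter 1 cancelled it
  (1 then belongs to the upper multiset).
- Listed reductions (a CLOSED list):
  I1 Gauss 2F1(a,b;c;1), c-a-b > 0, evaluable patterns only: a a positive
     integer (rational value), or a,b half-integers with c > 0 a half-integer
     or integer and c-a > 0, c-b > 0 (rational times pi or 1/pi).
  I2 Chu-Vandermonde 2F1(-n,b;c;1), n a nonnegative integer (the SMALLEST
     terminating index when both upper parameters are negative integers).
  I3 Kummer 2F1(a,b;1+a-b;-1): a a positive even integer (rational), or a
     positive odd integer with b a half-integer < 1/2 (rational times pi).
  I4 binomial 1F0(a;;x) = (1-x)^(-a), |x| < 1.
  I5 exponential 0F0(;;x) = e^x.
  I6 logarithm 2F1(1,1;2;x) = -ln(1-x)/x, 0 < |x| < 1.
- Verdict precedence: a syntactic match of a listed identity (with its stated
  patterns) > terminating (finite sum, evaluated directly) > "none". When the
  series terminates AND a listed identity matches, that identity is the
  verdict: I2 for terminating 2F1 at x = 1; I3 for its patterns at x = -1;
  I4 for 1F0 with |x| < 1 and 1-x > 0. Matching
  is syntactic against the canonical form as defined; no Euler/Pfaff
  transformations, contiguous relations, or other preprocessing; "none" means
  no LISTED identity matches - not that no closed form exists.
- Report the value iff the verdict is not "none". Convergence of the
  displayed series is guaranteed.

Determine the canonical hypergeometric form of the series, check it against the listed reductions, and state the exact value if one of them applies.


With C = \frac{3}{2}: the canonical form is 1F2(-11; -\frac{4}{3}, \frac{1}{4}; \frac{3}{2}). Verdict: terminating. (-11)_k vanishes past k = 11, leaving a 12-term sum, computed directly. Sum: -\frac{2773198459930238343327}{3662582579543387500}.

Key step: x = \frac{3}{2} and the lower running product (C = 3/2) is a rising factorial.
Consecutive-term ratio: r(k) = \frac{3}{2} * (k-11) / [(k-\frac{4}{3}) (k+\frac{1}{4}) (k+1)] - rational in k, leading ratio \frac{3}{2}; with t_0 = \frac{3}{2}, classification follows.


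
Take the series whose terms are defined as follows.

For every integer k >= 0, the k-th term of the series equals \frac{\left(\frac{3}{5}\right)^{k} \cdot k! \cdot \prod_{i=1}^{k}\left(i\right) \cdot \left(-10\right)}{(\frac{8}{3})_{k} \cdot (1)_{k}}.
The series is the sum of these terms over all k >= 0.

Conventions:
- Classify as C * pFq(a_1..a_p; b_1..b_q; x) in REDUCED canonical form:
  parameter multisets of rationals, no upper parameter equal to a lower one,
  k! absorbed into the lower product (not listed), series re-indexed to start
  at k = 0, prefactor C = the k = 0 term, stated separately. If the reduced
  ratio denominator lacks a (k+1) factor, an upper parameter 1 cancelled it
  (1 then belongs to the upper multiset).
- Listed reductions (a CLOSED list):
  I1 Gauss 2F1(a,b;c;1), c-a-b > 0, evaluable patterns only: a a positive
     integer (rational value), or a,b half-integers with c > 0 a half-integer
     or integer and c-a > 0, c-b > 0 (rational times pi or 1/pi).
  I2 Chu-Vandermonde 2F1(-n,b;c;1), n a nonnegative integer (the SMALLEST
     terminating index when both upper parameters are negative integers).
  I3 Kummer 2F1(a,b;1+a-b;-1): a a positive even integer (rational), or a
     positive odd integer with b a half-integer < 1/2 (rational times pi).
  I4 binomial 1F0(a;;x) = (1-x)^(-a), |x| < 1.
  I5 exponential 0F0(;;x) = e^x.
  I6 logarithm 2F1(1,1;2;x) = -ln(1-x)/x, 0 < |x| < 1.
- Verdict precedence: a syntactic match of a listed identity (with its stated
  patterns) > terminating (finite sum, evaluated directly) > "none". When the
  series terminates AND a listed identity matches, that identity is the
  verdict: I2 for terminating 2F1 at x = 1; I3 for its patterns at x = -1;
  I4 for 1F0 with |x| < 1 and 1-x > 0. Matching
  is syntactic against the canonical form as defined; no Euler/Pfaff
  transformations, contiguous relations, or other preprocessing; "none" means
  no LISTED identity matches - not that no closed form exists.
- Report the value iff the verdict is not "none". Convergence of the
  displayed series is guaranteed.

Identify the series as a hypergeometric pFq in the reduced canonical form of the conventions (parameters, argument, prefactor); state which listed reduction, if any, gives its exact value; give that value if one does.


Canonical form: C = -10 times 2F1 with upper {1, 1}, lower {\frac{8}{3}}, x = \frac{3}{5}. Verdict: none (x = \frac{3}{5}): each listed identity misses the multisets {1, 1} ; {\frac{8}{3}}.

Key observation: t_0 being -10, the running product (prefactor -10) telescopes to a rising factorial.
Term ratio: r(k) = \frac{3}{5} * (k+1) (k+1) / [(k+\frac{8}{3}) (k+1)] - rational in k, leading ratio \frac{3}{5}; with t_0 = -10, classification follows.


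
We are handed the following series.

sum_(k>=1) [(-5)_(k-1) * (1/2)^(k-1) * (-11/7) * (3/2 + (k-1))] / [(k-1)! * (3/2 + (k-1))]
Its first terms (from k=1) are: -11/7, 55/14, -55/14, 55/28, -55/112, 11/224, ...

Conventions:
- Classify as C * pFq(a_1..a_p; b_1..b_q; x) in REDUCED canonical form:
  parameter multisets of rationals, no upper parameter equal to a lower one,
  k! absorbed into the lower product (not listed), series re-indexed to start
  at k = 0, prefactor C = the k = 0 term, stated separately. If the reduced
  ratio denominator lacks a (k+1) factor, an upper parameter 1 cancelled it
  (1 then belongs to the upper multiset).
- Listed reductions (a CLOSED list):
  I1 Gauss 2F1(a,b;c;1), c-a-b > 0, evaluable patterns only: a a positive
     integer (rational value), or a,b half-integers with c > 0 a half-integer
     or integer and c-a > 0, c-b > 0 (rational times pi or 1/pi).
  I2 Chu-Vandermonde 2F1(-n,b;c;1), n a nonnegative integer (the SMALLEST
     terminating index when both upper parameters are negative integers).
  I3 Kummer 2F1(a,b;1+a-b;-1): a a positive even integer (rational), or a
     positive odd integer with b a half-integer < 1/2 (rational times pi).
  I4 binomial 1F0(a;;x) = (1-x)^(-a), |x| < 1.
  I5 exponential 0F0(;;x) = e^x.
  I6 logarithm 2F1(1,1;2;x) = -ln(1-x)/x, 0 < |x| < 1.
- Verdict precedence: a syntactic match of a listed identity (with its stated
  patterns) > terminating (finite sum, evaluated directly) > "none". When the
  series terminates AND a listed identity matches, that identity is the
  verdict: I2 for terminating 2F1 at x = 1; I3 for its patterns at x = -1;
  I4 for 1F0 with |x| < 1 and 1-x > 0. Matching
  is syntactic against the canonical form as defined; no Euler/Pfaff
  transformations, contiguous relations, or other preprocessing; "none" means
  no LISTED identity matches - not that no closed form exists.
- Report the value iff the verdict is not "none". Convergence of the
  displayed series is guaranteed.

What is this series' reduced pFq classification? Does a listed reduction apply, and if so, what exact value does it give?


x = 1/2 here; the reduced form reads 1F0, upper {-5}, lower {-}, C = -11/7. Verdict (x = 1/2): the binomial series (I4) applies (the 1F0 binomial series: exponent 5, x = 1/2). Exact value: -11/224.

Structural cue: t_0 = -11/7 here, and striking the common factor k + 3/2 reduces the term (C = -11/7, x = 1/2).
Consecutive-term ratio: r(k) = (1/2) * (k-5) / [(k+1)] - rational in k. x = (1/2); t_0 = -11/7; negate the roots.


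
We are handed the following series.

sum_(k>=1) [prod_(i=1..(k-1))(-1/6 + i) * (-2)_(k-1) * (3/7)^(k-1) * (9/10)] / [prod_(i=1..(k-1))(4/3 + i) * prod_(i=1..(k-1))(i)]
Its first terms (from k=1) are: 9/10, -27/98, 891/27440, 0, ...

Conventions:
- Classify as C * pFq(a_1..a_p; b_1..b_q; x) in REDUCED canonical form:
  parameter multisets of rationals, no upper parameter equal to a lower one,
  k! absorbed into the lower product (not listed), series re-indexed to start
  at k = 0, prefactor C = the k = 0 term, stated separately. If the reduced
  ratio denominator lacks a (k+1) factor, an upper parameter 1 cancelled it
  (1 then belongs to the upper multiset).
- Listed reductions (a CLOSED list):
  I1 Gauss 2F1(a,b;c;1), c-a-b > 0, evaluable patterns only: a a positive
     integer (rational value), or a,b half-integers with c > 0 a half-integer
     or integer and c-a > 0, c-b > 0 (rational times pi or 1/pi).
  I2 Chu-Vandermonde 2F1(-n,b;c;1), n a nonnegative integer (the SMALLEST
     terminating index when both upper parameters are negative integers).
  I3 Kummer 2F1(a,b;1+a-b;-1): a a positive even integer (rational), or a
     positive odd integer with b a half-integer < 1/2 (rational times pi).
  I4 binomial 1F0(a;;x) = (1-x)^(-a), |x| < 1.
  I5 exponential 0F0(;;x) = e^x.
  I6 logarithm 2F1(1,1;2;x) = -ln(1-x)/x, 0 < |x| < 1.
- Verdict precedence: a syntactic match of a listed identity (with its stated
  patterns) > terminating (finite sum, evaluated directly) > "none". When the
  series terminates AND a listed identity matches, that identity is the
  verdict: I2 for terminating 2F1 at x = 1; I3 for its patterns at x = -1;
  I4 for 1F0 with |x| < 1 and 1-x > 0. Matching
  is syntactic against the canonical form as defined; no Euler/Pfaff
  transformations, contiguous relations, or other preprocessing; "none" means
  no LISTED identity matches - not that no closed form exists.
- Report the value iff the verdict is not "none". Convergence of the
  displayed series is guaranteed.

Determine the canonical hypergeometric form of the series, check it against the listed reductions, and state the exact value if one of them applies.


With C = 9/10: the canonical form is 2F1(-2, 5/6; 7/3; 3/7). Verdict: terminating - the sum ends at index 2 because -2 is a negative integer; exact evaluation follows. Hence: 18027/27440.

Structural cue: with t_0 = 9/10, the product of the first k integers (C = 9/10, x = 3/7) is k!.
Ratio: r(k) = (3/7) * (k-2) (k+5/6) / [(k+7/3) (k+1)] ; factor over Q: parameters, x = (3/7), and C = 9/10.


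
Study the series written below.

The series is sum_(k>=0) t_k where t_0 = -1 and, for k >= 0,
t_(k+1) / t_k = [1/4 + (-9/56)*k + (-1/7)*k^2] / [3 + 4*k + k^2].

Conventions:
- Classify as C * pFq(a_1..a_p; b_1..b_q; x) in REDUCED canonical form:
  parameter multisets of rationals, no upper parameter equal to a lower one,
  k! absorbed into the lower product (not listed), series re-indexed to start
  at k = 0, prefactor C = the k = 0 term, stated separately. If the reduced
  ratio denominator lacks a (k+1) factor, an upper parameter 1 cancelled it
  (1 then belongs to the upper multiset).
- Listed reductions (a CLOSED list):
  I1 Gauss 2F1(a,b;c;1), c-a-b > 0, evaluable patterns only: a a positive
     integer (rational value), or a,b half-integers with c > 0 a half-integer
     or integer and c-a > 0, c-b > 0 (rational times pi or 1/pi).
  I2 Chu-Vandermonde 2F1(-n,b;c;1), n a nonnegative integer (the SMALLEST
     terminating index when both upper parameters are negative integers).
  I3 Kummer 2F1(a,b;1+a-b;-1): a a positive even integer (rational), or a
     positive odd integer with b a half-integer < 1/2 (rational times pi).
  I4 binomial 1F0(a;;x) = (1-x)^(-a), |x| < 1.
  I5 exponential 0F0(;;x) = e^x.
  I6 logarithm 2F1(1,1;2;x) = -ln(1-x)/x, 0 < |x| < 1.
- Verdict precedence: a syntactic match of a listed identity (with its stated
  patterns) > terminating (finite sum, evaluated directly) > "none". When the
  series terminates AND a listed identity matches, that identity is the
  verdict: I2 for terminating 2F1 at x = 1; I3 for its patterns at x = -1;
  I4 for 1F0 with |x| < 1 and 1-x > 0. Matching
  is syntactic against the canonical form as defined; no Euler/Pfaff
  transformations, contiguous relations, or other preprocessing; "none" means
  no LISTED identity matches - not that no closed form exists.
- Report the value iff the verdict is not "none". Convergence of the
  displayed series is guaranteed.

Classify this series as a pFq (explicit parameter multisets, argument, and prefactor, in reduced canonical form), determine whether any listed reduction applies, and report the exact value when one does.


This is -1 * 2F1(-7/8, 2; 3; -1/7) in reduced canonical form. Verdict: none (x = -1/7): each listed identity misses the multisets {-7/8, 2} ; {3}.

The tell: x = (-1/7) and factor the ratio over Q (prefactor -1): negated roots = parameters.
Step ratio: r(k) = (-1/7) * (k-7/8) (k+2) / [(k+3) (k+1)] - rational in k. x = (-1/7); t_0 = -1; negate the roots.


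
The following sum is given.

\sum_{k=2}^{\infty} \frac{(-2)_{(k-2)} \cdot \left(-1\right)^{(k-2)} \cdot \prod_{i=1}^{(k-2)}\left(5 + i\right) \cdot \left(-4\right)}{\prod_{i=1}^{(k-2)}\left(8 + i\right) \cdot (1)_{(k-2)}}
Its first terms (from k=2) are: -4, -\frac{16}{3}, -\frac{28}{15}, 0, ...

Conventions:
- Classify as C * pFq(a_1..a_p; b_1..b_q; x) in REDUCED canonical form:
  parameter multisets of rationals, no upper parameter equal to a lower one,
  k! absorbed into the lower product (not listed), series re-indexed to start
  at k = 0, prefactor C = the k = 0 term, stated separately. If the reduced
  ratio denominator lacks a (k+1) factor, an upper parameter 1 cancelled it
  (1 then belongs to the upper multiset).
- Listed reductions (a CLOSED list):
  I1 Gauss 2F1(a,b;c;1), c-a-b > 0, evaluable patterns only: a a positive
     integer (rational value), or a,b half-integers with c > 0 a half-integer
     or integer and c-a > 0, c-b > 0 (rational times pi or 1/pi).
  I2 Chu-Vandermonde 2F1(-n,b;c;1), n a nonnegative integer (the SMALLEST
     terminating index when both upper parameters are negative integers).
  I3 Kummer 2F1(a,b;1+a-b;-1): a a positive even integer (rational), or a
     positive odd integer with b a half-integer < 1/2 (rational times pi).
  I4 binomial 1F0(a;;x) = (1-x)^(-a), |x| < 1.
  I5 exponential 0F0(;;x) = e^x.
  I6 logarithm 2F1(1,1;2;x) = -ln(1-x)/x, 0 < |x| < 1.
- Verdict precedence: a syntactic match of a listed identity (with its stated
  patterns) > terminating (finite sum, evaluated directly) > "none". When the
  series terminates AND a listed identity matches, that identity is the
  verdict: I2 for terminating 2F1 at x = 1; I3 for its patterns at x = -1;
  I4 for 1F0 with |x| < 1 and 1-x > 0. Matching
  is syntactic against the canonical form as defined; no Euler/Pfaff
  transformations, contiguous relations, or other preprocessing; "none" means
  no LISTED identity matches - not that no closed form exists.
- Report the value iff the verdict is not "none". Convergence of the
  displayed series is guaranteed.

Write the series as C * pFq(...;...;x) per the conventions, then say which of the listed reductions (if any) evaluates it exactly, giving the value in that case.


The series (x = -1) is 2F1: upper {-2, 6}, lower {9}, prefactor -4. Verdict at x = -1: Kummer's theorem (I3) matches (x = -1; c = 9 equals 1+a-b for upper {-2, 6}: listed pattern). Its exact value is -\frac{56}{5}.

Structural cue: x = -1 and the lower running product (C = -4, x = -1) is a rising factorial.
Step ratio: r(k) = -1 * (k-2) (k+6) / [(k+9) (k+1)] - poly over poly, x = -1 from leading terms; C = -4 at k = 0.


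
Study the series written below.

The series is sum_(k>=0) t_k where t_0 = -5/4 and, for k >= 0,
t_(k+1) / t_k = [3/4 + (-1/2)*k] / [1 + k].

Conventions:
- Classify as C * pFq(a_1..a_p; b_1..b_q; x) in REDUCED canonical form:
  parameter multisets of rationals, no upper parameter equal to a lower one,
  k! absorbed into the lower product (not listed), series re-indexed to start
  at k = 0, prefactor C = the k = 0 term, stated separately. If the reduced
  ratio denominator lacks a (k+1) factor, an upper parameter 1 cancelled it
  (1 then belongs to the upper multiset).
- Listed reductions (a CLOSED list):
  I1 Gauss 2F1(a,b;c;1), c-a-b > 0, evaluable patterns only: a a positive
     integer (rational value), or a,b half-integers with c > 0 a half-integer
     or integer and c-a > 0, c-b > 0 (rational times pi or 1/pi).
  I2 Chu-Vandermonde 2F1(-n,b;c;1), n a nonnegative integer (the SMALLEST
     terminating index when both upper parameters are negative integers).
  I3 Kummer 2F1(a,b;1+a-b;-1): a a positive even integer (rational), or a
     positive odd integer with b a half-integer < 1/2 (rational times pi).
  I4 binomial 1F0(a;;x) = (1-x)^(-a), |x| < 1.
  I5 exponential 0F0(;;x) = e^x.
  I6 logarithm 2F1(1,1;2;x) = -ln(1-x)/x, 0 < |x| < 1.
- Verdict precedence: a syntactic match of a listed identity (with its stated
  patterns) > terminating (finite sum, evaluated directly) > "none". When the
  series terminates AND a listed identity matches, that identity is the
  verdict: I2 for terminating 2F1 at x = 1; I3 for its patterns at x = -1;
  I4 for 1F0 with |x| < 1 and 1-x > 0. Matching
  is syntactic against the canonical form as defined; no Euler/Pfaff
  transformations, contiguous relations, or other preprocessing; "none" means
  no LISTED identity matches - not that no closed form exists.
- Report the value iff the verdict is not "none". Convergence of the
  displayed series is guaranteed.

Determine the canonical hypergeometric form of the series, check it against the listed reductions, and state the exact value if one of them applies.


Canonical form: C = -5/4 times 1F0 with upper {-3/2}, lower {-}, x = -1/2. Verdict: binomial (I4) applies (the 1F0 binomial series: exponent 3/2, x = -1/2). Its exact value is (-5/4) * (3/2)^(3/2).

The tell: with t_0 = -5/4, the expanded ratio factors over Q; C = -5/4, x = -1/2, roots give parameters.
Step ratio: r(k) = (-1/2) * (k-3/2) / [(k+1)] ; factor over Q: parameters, x = (-1/2), and C = -5/4.


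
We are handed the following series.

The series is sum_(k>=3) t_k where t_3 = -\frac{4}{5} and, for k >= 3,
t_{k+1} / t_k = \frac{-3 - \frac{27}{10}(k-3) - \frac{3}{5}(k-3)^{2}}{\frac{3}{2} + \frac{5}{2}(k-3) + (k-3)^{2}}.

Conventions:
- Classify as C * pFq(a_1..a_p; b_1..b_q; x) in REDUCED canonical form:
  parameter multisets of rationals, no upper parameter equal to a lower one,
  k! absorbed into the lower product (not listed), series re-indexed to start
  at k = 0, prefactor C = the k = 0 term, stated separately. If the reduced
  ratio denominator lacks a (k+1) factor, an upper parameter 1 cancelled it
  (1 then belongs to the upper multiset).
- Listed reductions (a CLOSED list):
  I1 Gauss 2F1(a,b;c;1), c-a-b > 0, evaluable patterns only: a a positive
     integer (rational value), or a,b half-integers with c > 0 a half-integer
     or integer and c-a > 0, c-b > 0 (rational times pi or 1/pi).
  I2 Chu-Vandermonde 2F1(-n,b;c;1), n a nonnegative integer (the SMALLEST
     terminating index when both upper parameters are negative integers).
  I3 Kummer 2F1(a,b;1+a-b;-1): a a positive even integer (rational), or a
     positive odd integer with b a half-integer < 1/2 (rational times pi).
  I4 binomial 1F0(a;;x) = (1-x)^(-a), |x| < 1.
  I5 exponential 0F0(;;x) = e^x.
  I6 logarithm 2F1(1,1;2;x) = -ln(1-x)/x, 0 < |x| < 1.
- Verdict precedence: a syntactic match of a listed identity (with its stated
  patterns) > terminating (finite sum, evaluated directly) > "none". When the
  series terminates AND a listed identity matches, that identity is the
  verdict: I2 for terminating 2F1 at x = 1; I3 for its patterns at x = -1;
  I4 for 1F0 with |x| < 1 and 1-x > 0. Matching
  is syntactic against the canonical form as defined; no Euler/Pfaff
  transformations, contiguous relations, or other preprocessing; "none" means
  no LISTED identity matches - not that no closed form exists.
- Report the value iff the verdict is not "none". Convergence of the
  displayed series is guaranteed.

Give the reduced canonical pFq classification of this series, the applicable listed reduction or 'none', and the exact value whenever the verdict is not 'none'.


With C = -\frac{4}{5}: the canonical form is 2F1(2, \frac{5}{2}; \frac{3}{2}; -\frac{3}{5}). Verdict: none. A 2F1 with upper {2, \frac{5}{2}} fits none of I1-I6 at x = -\frac{3}{5}; the sum runs forever.

The tell: with t_0 = -\frac{4}{5}, roots of the ratio polynomials (C = -4/5, x = -3/5) are the negated parameters.
Adjacent-term ratio: r(k) = -\frac{3}{5} * (k+2) (k+\frac{5}{2}) / [(k+\frac{3}{2}) (k+1)] ; factor over Q: parameters, x = -\frac{3}{5}, and C = -\frac{4}{5}.


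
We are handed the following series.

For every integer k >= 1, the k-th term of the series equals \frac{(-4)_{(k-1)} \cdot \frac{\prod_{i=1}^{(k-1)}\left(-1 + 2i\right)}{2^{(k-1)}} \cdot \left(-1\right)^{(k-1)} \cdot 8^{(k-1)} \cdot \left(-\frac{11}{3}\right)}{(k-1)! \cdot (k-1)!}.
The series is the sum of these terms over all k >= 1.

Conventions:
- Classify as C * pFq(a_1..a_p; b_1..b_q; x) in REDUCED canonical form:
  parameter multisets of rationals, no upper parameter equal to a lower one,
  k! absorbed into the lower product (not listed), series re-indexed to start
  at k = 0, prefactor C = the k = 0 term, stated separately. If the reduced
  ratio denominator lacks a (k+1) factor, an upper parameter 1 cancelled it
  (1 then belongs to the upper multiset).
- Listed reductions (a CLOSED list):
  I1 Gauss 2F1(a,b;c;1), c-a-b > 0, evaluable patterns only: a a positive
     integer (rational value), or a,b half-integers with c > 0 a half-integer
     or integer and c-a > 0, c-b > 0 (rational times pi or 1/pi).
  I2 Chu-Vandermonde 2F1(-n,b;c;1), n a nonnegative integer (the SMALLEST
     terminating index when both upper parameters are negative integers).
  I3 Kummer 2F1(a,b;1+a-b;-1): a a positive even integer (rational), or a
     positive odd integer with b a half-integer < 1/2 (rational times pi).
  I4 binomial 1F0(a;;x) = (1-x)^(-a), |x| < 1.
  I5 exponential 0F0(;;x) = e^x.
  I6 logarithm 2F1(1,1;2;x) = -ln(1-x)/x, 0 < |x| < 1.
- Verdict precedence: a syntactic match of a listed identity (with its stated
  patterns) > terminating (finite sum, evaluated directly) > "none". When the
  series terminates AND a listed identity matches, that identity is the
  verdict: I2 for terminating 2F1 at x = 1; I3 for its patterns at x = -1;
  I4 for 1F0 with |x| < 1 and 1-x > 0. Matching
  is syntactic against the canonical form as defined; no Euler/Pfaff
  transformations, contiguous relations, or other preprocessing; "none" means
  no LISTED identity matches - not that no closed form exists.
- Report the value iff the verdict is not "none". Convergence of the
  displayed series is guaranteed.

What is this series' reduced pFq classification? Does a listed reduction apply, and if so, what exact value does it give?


This is -\frac{11}{3} * 2F1(-4, \frac{1}{2}; 1; -8) in reduced canonical form. Verdict: terminating. With -4 upstairs the series is a 5-term polynomial sum; evaluated term by term. Exact value: -\frac{21131}{3}.

Structural cue: from the first term -\frac{11}{3}: the denominator's factorial ratio (prefactor -11/3) is a lower Pochhammer.
Adjacent-term ratio: r(k) = -8 * (k-4) (k+\frac{1}{2}) / [(k+1) (k+1)] - poly over poly, x = -8 from leading terms; C = -\frac{11}{3} at k = 0.
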